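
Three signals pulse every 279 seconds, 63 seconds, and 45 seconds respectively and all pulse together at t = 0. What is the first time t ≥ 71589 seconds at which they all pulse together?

78120 seconds

Joint pulses occur at multiples of LCM(279, 63, 45).
279 = 3^2 × 31
63 = 3^2 × 7
45 = 3^2 × 5
LCM(279, 63, 45) = 3^2 × 5 × 7 × 31 = 9765.
Smallest multiple of 9765 that is ≥ 71589: ⌈71589/9765⌉ × 9765 = 8 × 9765 = 78120.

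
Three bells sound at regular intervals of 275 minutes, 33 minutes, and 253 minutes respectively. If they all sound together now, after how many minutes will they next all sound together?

18975 minutes

We need the least common multiple of the intervals.
275 = 5^2 × 11
33 = 3 × 11
253 = 11 × 23
LCM(275, 33, 253) = 3 × 5^2 × 11 × 23 = 18975.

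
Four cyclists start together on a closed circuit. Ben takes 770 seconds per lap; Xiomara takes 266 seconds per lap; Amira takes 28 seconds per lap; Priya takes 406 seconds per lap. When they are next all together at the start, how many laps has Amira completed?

30305 laps

All finish a whole number of cycles simultaneously at t = LCM of the periods.
770 = 2 × 5 × 7 × 11
266 = 2 × 7 × 19
28 = 2^2 × 7
406 = 2 × 7 × 29
LCM(770, 266, 28, 406) = 2^2 × 5 × 7 × 11 × 19 × 29 = 848540.
Laps for period 28: 848540 / 28 = 30305.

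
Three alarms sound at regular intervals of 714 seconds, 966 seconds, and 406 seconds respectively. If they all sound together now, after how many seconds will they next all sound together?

The first simultaneous occurrence is after LCM of the individual periods.
714 = 2 × 3 × 7 × 17
966 = 2 × 3 × 7 × 23
406 = 2 × 7 × 29
LCM(714, 966, 406) = 2 × 3 × 7 × 17 × 23 × 29 = 476238.

476238 seconds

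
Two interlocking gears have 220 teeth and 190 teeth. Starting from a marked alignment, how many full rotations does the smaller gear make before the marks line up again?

22 rotations

They are all back at their starting positions together after one LCM of the periods.
220 = 2^2 × 5 × 11
190 = 2 × 5 × 19
LCM(220, 190) = 2^2 × 5 × 11 × 19 = 4180.
Rotations for period 190: 4180 / 190 = 22.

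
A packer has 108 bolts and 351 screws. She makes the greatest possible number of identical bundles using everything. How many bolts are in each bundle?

Number of bundles = gcd(108, 351).
108 = 2^2 × 3^3
351 = 3^3 × 13
gcd(108, 351) = 3^3 = 27.
bolts per bundle = 108 / 27 = 4.

4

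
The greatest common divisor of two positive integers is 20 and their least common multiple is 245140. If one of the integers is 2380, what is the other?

For two integers, gcd × lcm = product, so the other is (20 × 245140) / 2380 = 4902800 / 2380 = 2060.

2060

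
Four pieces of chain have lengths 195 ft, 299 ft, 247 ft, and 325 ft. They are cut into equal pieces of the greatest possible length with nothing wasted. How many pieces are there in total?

Piece length = gcd(195, 299, 247, 325).
195 = 3 × 5 × 13
299 = 13 × 23
247 = 13 × 19
325 = 5^2 × 13
gcd(195, 299, 247, 325) = 13.
Total pieces = 195/13 + 299/13 + 247/13 + 325/13 = 15 + 23 + 19 + 25 = 82.

82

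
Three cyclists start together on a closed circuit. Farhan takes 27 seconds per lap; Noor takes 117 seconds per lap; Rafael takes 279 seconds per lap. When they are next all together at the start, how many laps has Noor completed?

93 laps

The first common completion time is the LCM of the periods.
27 = 3^3
117 = 3^2 × 13
279 = 3^2 × 31
LCM(27, 117, 279) = 3^3 × 13 × 31 = 10881.
Laps for period 117: 10881 / 117 = 93.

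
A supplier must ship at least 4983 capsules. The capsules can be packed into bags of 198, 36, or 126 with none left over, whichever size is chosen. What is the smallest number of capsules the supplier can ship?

5544

The number of capsules must be a common multiple of 198, 36, and 126, so a multiple of their LCM.
198 = 2 × 3^2 × 11
36 = 2^2 × 3^2
126 = 2 × 3^2 × 7
LCM(198, 36, 126) = 2^2 × 3^2 × 7 × 11 = 2772.
Smallest multiple of 2772 that is ≥ 4983: ⌈4983/2772⌉ × 2772 = 2 × 2772 = 5544.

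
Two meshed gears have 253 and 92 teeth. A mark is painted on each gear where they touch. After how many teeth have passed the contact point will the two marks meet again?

1012 teeth

We need the least common multiple of the intervals.
253 = 11 × 23
92 = 2^2 × 23
LCM(253, 92) = 2^2 × 11 × 23 = 1012.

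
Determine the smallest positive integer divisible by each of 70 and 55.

770

70 = 2 × 5 × 7
55 = 5 × 11
LCM(70, 55) = 2 × 5 × 7 × 11 = 770.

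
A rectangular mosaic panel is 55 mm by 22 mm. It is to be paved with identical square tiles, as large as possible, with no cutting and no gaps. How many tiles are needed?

10

Tile side = gcd(55, 22).
55 = 5 × 11
22 = 2 × 11
gcd(55, 22) = 11.
Tiles: (55/11) × (22/11) = 5 × 2 = 10.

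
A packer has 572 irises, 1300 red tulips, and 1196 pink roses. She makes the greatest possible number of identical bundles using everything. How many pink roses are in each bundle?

23

Number of bundles = gcd(572, 1300, 1196).
572 = 2^2 × 11 × 13
1300 = 2^2 × 5^2 × 13
1196 = 2^2 × 13 × 23
gcd(572, 1300, 1196) = 2^2 × 13 = 52.
pink roses per bundle = 1196 / 52 = 23.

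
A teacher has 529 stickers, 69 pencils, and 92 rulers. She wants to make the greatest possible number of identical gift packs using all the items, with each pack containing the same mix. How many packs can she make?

The pack count must divide each quantity, so the greatest is gcd(529, 69, 92).
529 = 23^2
69 = 3 × 23
92 = 2^2 × 23
gcd(529, 69, 92) = 23.

23 packs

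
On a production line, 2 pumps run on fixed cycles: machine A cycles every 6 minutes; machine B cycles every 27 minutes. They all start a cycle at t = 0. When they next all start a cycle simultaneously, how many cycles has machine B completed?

All finish a whole number of cycles simultaneously at t = LCM of the periods.
6 = 2 × 3
27 = 3^3
LCM(6, 27) = 2 × 3^3 = 54.
Cycles for period 27: 54 / 27 = 2.

2 cycles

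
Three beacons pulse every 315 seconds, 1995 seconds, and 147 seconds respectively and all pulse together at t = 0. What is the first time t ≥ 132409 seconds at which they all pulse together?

Joint pulses occur at multiples of LCM(315, 1995, 147).
315 = 3^2 × 5 × 7
1995 = 3 × 5 × 7 × 19
147 = 3 × 7^2
LCM(315, 1995, 147) = 3^2 × 5 × 7^2 × 19 = 41895.
Smallest multiple of 41895 that is ≥ 132409: ⌈132409/41895⌉ × 41895 = 4 × 41895 = 167580.

167580 seconds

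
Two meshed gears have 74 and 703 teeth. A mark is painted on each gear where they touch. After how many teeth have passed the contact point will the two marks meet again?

1406 teeth

The first simultaneous occurrence is after LCM of the individual periods.
74 = 2 × 37
703 = 19 × 37
LCM(74, 703) = 2 × 19 × 37 = 1406.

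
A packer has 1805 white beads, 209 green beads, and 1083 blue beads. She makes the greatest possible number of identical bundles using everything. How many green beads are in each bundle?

Number of bundles = gcd(1805, 209, 1083).
1805 = 5 × 19^2
209 = 11 × 19
1083 = 3 × 19^2
gcd(1805, 209, 1083) = 19.
green beads per bundle = 209 / 19 = 11.

11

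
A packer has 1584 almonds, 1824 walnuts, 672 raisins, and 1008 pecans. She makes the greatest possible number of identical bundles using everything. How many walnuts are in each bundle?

Number of bundles = gcd(1584, 1824, 672, 1008).
1584 = 2^4 × 3^2 × 11
1824 = 2^5 × 3 × 19
672 = 2^5 × 3 × 7
1008 = 2^4 × 3^2 × 7
gcd(1584, 1824, 672, 1008) = 2^4 × 3 = 48.
walnuts per bundle = 1824 / 48 = 38.

38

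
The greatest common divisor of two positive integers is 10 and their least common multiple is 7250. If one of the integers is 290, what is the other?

For two integers, gcd × lcm = product, so the other is (10 × 7250) / 290 = 72500 / 290 = 250.

250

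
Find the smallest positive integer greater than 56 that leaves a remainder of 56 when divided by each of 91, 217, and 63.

25445

N − 56 must be a common multiple of 91, 217, and 63.
91 = 7 × 13
217 = 7 × 31
63 = 3^2 × 7
LCM(91, 217, 63) = 3^2 × 7 × 13 × 31 = 25389.
Smallest N > 56 is LCM + 56 = 25389 + 56 = 25445.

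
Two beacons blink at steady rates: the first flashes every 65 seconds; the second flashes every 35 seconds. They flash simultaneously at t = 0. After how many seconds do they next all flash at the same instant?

455 seconds

We need the least common multiple of the intervals.
65 = 5 × 13
35 = 5 × 7
LCM(65, 35) = 5 × 7 × 13 = 455.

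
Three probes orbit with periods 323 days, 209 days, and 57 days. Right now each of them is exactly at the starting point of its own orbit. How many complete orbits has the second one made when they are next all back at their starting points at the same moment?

51 orbits

All finish a whole number of cycles simultaneously at t = LCM of the periods.
323 = 17 × 19
209 = 11 × 19
57 = 3 × 19
LCM(323, 209, 57) = 3 × 11 × 17 × 19 = 10659.
Orbits for period 209: 10659 / 209 = 51.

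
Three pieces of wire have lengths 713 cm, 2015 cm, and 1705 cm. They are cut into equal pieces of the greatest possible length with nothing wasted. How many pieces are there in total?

143

Piece length = gcd(713, 2015, 1705).
713 = 23 × 31
2015 = 5 × 13 × 31
1705 = 5 × 11 × 31
gcd(713, 2015, 1705) = 31.
Total pieces = 713/31 + 2015/31 + 1705/31 = 23 + 65 + 55 = 143.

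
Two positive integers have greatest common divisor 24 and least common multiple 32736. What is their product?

785664

For any two positive integers, gcd × lcm = product = 24 × 32736 = 785664.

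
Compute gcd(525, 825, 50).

525 = 3 × 5^2 × 7
825 = 3 × 5^2 × 11
50 = 2 × 5^2
gcd(525, 825, 50) = 5^2 = 25.

25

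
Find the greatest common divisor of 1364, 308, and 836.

44

1364 = 2^2 × 11 × 31
308 = 2^2 × 7 × 11
836 = 2^2 × 11 × 19
gcd(1364, 308, 836) = 2^2 × 11 = 44.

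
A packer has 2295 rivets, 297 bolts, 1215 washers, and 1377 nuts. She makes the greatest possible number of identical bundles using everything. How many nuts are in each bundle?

Number of bundles = gcd(2295, 297, 1215, 1377).
2295 = 3^3 × 5 × 17
297 = 3^3 × 11
1215 = 3^5 × 5
1377 = 3^4 × 17
gcd(2295, 297, 1215, 1377) = 3^3 = 27.
nuts per bundle = 1377 / 27 = 51.

51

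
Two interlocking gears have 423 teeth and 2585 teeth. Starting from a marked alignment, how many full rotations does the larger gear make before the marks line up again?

The first common completion time is the LCM of the periods.
423 = 3^2 × 47
2585 = 5 × 11 × 47
LCM(423, 2585) = 3^2 × 5 × 11 × 47 = 23265.
Rotations for period 2585: 23265 / 2585 = 9.

9 rotations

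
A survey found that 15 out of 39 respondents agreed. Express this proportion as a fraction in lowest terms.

5/13

15 = 3 × 5
39 = 3 × 13
gcd(15, 39) = 3.
Divide numerator and denominator by 3: 15/39 = 5/13.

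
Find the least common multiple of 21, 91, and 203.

7917

21 = 3 × 7
91 = 7 × 13
203 = 7 × 29
LCM(21, 91, 203) = 3 × 7 × 13 × 29 = 7917.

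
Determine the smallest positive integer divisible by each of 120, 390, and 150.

7800

120 = 2^3 × 3 × 5
390 = 2 × 3 × 5 × 13
150 = 2 × 3 × 5^2
LCM(120, 390, 150) = 2^3 × 3 × 5^2 × 13 = 7800.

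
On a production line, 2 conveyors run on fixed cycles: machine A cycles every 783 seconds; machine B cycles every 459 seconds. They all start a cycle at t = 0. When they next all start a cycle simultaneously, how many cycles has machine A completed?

17 cycles

The first common completion time is the LCM of the periods.
783 = 3^3 × 29
459 = 3^3 × 17
LCM(783, 459) = 3^3 × 17 × 29 = 13311.
Cycles for period 783: 13311 / 783 = 17.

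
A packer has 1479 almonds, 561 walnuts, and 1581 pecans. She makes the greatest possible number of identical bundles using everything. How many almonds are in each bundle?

Number of bundles = gcd(1479, 561, 1581).
1479 = 3 × 17 × 29
561 = 3 × 11 × 17
1581 = 3 × 17 × 31
gcd(1479, 561, 1581) = 3 × 17 = 51.
almonds per bundle = 1479 / 51 = 29.

29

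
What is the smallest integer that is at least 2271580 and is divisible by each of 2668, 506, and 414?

The integer must be a common multiple of 2668, 506, and 414, so a multiple of their LCM.
2668 = 2^2 × 23 × 29
506 = 2 × 11 × 23
414 = 2 × 3^2 × 23
LCM(2668, 506, 414) = 2^2 × 3^2 × 11 × 23 × 29 = 264132.
Smallest multiple of 264132 that is ≥ 2271580: ⌈2271580/264132⌉ × 264132 = 9 × 264132 = 2377188.

2377188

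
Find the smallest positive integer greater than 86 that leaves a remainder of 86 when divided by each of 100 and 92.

2386

N − 86 must be a common multiple of 100 and 92.
100 = 2^2 × 5^2
92 = 2^2 × 23
LCM(100, 92) = 2^2 × 5^2 × 23 = 2300.
Smallest N > 86 is LCM + 86 = 2300 + 86 = 2386.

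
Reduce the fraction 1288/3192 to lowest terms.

1288 = 2^3 × 7 × 23
3192 = 2^3 × 3 × 7 × 19
gcd(1288, 3192) = 2^3 × 7 = 56.
Divide numerator and denominator by 56: 1288/3192 = 23/57.

23/57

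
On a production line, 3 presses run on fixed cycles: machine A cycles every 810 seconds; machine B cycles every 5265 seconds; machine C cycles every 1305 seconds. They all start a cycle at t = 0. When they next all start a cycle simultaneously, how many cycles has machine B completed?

All finish a whole number of cycles simultaneously at t = LCM of the periods.
810 = 2 × 3^4 × 5
5265 = 3^4 × 5 × 13
1305 = 3^2 × 5 × 29
LCM(810, 5265, 1305) = 2 × 3^4 × 5 × 13 × 29 = 305370.
Cycles for period 5265: 305370 / 5265 = 58.

58 cycles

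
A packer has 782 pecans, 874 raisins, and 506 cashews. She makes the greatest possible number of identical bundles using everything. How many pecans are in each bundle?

Number of bundles = gcd(782, 874, 506).
782 = 2 × 17 × 23
874 = 2 × 19 × 23
506 = 2 × 11 × 23
gcd(782, 874, 506) = 2 × 23 = 46.
pecans per bundle = 782 / 46 = 17.

17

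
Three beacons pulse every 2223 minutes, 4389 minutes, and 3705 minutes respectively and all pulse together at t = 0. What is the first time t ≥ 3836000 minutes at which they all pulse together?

Joint pulses occur at multiples of LCM(2223, 4389, 3705).
2223 = 3^2 × 13 × 19
4389 = 3 × 7 × 11 × 19
3705 = 3 × 5 × 13 × 19
LCM(2223, 4389, 3705) = 3^2 × 5 × 7 × 11 × 13 × 19 = 855855.
Smallest multiple of 855855 that is ≥ 3836000: ⌈3836000/855855⌉ × 855855 = 5 × 855855 = 4279275.

4279275 minutes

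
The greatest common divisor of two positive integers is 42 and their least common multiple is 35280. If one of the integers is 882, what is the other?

For two integers, gcd × lcm = product, so the other is (42 × 35280) / 882 = 1481760 / 882 = 1680.

1680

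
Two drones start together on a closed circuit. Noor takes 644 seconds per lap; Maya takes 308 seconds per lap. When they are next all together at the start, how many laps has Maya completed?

All finish a whole number of cycles simultaneously at t = LCM of the periods.
644 = 2^2 × 7 × 23
308 = 2^2 × 7 × 11
LCM(644, 308) = 2^2 × 7 × 11 × 23 = 7084.
Laps for period 308: 7084 / 308 = 23.

23 laps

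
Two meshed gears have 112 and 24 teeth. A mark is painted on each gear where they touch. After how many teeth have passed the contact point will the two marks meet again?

They coincide at every common multiple of the periods; the first is the LCM.
112 = 2^4 × 7
24 = 2^3 × 3
LCM(112, 24) = 2^4 × 3 × 7 = 336.

336 teeth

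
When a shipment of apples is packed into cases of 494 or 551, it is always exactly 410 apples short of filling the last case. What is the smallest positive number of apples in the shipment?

13916

Being 410 short of a full case of size k means N ≡ −410 (mod k), i.e. N + 410 is a multiple of each size.
494 = 2 × 13 × 19
551 = 19 × 29
LCM(494, 551) = 2 × 13 × 19 × 29 = 14326.
Smallest positive N is 14326 − 410 = 13916.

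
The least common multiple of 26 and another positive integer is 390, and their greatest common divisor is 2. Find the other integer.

gcd × lcm = product of the two integers, so the other integer is (2 × 390) / 26 = 30.

30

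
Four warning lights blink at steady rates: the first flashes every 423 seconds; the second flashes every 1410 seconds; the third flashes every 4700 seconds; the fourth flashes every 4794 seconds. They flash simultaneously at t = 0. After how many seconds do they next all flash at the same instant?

719100 seconds

We need the least common multiple of the intervals.
423 = 3^2 × 47
1410 = 2 × 3 × 5 × 47
4700 = 2^2 × 5^2 × 47
4794 = 2 × 3 × 17 × 47
LCM(423, 1410, 4700, 4794) = 2^2 × 3^2 × 5^2 × 17 × 47 = 719100.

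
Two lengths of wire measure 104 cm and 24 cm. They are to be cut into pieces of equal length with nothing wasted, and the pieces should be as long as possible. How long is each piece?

The greatest length dividing all of 104 and 24 is their gcd.
104 = 2^3 × 13
24 = 2^3 × 3
gcd(104, 24) = 2^3 = 8.

8 cm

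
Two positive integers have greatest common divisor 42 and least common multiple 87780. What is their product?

3686760

For any two positive integers, gcd × lcm = product = 42 × 87780 = 3686760.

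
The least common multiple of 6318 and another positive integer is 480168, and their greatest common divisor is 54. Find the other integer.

gcd × lcm = product of the two integers, so the other integer is (54 × 480168) / 6318 = 4104.

4104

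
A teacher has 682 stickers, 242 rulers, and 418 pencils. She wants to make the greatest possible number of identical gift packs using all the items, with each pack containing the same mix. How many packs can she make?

22 packs

The pack count must divide each quantity, so the greatest is gcd(682, 242, 418).
682 = 2 × 11 × 31
242 = 2 × 11^2
418 = 2 × 11 × 19
gcd(682, 242, 418) = 2 × 11 = 22.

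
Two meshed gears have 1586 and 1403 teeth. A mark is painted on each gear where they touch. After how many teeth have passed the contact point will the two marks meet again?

We need the least common multiple of the intervals.
1586 = 2 × 13 × 61
1403 = 23 × 61
LCM(1586, 1403) = 2 × 13 × 23 × 61 = 36478.

36478 teeth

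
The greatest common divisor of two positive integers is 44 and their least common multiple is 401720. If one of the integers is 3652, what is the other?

For two integers, gcd × lcm = product, so the other is (44 × 401720) / 3652 = 17675680 / 3652 = 4840.

4840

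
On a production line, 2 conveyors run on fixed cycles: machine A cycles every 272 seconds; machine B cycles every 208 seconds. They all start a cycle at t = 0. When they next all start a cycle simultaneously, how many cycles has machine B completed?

They are all back at their starting positions together after one LCM of the periods.
272 = 2^4 × 17
208 = 2^4 × 13
LCM(272, 208) = 2^4 × 13 × 17 = 3536.
Cycles for period 208: 3536 / 208 = 17.

17 cycles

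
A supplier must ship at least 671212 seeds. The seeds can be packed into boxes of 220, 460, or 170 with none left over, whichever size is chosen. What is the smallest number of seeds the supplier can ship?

The number of seeds must be a common multiple of 220, 460, and 170, so a multiple of their LCM.
220 = 2^2 × 5 × 11
460 = 2^2 × 5 × 23
170 = 2 × 5 × 17
LCM(220, 460, 170) = 2^2 × 5 × 11 × 17 × 23 = 86020.
Smallest multiple of 86020 that is ≥ 671212: ⌈671212/86020⌉ × 86020 = 8 × 86020 = 688160.

688160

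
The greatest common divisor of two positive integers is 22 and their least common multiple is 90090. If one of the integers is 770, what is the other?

For two integers, gcd × lcm = product, so the other is (22 × 90090) / 770 = 1981980 / 770 = 2574.

2574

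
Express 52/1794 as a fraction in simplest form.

2/69

52 = 2^2 × 13
1794 = 2 × 3 × 13 × 23
gcd(52, 1794) = 2 × 13 = 26.
Divide numerator and denominator by 26: 52/1794 = 2/69.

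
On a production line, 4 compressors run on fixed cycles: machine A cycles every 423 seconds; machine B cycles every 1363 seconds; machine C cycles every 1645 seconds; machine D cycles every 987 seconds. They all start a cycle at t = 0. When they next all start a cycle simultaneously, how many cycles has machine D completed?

They are all back at their starting positions together after one LCM of the periods.
423 = 3^2 × 47
1363 = 29 × 47
1645 = 5 × 7 × 47
987 = 3 × 7 × 47
LCM(423, 1363, 1645, 987) = 3^2 × 5 × 7 × 29 × 47 = 429345.
Cycles for period 987: 429345 / 987 = 435.

435 cycles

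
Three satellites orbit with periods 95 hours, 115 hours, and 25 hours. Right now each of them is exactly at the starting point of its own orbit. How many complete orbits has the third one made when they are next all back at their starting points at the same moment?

All finish a whole number of cycles simultaneously at t = LCM of the periods.
95 = 5 × 19
115 = 5 × 23
25 = 5^2
LCM(95, 115, 25) = 5^2 × 19 × 23 = 10925.
Orbits for period 25: 10925 / 25 = 437.

437 orbits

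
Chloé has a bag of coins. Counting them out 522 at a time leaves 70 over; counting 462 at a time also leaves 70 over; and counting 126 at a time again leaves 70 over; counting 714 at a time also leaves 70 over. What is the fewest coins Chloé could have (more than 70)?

N − 70 must be a common multiple of 522, 462, 126, and 714.
522 = 2 × 3^2 × 29
462 = 2 × 3 × 7 × 11
126 = 2 × 3^2 × 7
714 = 2 × 3 × 7 × 17
LCM(522, 462, 126, 714) = 2 × 3^2 × 7 × 11 × 17 × 29 = 683298.
Smallest N > 70 is LCM + 70 = 683298 + 70 = 683368.

683368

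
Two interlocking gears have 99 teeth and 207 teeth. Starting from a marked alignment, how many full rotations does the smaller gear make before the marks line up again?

23 rotations

The first common completion time is the LCM of the periods.
99 = 3^2 × 11
207 = 3^2 × 23
LCM(99, 207) = 3^2 × 11 × 23 = 2277.
Rotations for period 99: 2277 / 99 = 23.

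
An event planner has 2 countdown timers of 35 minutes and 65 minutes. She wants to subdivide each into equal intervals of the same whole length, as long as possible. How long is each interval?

The interval must divide each timer length; the longest such is the gcd.
35 = 5 × 7
65 = 5 × 13
gcd(35, 65) = 5.

5 minutes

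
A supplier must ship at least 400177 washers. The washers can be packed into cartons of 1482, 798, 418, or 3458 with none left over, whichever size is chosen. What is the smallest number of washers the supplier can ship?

456456

The number of washers must be a common multiple of 1482, 798, 418, and 3458, so a multiple of their LCM.
1482 = 2 × 3 × 13 × 19
798 = 2 × 3 × 7 × 19
418 = 2 × 11 × 19
3458 = 2 × 7 × 13 × 19
LCM(1482, 798, 418, 3458) = 2 × 3 × 7 × 11 × 13 × 19 = 114114.
Smallest multiple of 114114 that is ≥ 400177: ⌈400177/114114⌉ × 114114 = 4 × 114114 = 456456.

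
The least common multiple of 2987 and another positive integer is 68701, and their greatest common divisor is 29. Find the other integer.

667

gcd × lcm = product of the two integers, so the other integer is (29 × 68701) / 2987 = 667.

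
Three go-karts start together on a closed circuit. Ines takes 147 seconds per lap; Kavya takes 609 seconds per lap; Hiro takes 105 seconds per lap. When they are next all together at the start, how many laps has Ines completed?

They are all back at their starting positions together after one LCM of the periods.
147 = 3 × 7^2
609 = 3 × 7 × 29
105 = 3 × 5 × 7
LCM(147, 609, 105) = 3 × 5 × 7^2 × 29 = 21315.
Laps for period 147: 21315 / 147 = 145.

145 laps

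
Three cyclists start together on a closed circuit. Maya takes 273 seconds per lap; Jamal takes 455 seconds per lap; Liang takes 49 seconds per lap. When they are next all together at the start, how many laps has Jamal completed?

All finish a whole number of cycles simultaneously at t = LCM of the periods.
273 = 3 × 7 × 13
455 = 5 × 7 × 13
49 = 7^2
LCM(273, 455, 49) = 3 × 5 × 7^2 × 13 = 9555.
Laps for period 455: 9555 / 455 = 21.

21 laps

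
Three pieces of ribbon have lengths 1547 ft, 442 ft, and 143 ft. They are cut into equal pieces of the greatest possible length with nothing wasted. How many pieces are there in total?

164

Piece length = gcd(1547, 442, 143).
1547 = 7 × 13 × 17
442 = 2 × 13 × 17
143 = 11 × 13
gcd(1547, 442, 143) = 13.
Total pieces = 1547/13 + 442/13 + 143/13 = 119 + 34 + 11 = 164.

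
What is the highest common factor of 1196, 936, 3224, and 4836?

1196 = 2^2 × 13 × 23
936 = 2^3 × 3^2 × 13
3224 = 2^3 × 13 × 31
4836 = 2^2 × 3 × 13 × 31
gcd(1196, 936, 3224, 4836) = 2^2 × 13 = 52.

52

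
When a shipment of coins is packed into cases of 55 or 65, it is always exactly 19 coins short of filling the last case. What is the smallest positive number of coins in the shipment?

696

Being 19 short of a full case of size k means N ≡ −19 (mod k), i.e. N + 19 is a multiple of each size.
55 = 5 × 11
65 = 5 × 13
LCM(55, 65) = 5 × 11 × 13 = 715.
Smallest positive N is 715 − 19 = 696.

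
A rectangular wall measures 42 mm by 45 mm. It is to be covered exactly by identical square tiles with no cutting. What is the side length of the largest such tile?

3 mm

The tile side must divide both 42 and 45, so the largest is their gcd.
42 = 2 × 3 × 7
45 = 3^2 × 5
gcd(42, 45) = 3.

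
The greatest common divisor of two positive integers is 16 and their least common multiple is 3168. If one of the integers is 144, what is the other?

For two integers, gcd × lcm = product, so the other is (16 × 3168) / 144 = 50688 / 144 = 352.

352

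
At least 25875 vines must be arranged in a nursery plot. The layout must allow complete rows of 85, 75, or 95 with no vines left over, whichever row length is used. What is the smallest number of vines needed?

The number of vines must be a common multiple of 85, 75, and 95, so a multiple of their LCM.
85 = 5 × 17
75 = 3 × 5^2
95 = 5 × 19
LCM(85, 75, 95) = 3 × 5^2 × 17 × 19 = 24225.
Smallest multiple of 24225 that is ≥ 25875: ⌈25875/24225⌉ × 24225 = 2 × 24225 = 48450.

48450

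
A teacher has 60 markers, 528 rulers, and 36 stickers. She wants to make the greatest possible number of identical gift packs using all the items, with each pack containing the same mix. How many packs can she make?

The pack count must divide each quantity, so the greatest is gcd(60, 528, 36).
60 = 2^2 × 3 × 5
528 = 2^4 × 3 × 11
36 = 2^2 × 3^2
gcd(60, 528, 36) = 2^2 × 3 = 12.

12 packs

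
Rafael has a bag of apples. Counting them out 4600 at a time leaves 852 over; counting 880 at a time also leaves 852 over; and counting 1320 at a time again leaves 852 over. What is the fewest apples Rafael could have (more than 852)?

304452

N − 852 must be a common multiple of 4600, 880, and 1320.
4600 = 2^3 × 5^2 × 23
880 = 2^4 × 5 × 11
1320 = 2^3 × 3 × 5 × 11
LCM(4600, 880, 1320) = 2^4 × 3 × 5^2 × 11 × 23 = 303600.
Smallest N > 852 is LCM + 852 = 303600 + 852 = 304452.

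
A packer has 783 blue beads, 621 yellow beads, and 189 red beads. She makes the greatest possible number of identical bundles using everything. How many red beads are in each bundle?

Number of bundles = gcd(783, 621, 189).
783 = 3^3 × 29
621 = 3^3 × 23
189 = 3^3 × 7
gcd(783, 621, 189) = 3^3 = 27.
red beads per bundle = 189 / 27 = 7.

7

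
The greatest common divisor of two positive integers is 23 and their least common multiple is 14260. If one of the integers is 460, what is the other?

For two integers, gcd × lcm = product, so the other is (23 × 14260) / 460 = 327980 / 460 = 713.

713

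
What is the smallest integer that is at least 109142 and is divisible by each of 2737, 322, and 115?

109480

The integer must be a common multiple of 2737, 322, and 115, so a multiple of their LCM.
2737 = 7 × 17 × 23
322 = 2 × 7 × 23
115 = 5 × 23
LCM(2737, 322, 115) = 2 × 5 × 7 × 17 × 23 = 27370.
Smallest multiple of 27370 that is ≥ 109142: ⌈109142/27370⌉ × 27370 = 4 × 27370 = 109480.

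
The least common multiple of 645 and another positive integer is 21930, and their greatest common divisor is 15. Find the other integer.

gcd × lcm = product of the two integers, so the other integer is (15 × 21930) / 645 = 510.

510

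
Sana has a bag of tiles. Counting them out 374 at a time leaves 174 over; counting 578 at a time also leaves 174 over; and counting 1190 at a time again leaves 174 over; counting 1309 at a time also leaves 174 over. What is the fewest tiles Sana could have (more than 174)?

222704

N − 174 must be a common multiple of 374, 578, 1190, and 1309.
374 = 2 × 11 × 17
578 = 2 × 17^2
1190 = 2 × 5 × 7 × 17
1309 = 7 × 11 × 17
LCM(374, 578, 1190, 1309) = 2 × 5 × 7 × 11 × 17^2 = 222530.
Smallest N > 174 is LCM + 174 = 222530 + 174 = 222704.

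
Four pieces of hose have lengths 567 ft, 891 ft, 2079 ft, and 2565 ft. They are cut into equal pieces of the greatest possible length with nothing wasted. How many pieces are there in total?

226

Piece length = gcd(567, 891, 2079, 2565).
567 = 3^4 × 7
891 = 3^4 × 11
2079 = 3^3 × 7 × 11
2565 = 3^3 × 5 × 19
gcd(567, 891, 2079, 2565) = 3^3 = 27.
Total pieces = 567/27 + 891/27 + 2079/27 + 2565/27 = 21 + 33 + 77 + 95 = 226.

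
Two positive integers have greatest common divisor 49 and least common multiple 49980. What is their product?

For any two positive integers, gcd × lcm = product = 49 × 49980 = 2449020.

2449020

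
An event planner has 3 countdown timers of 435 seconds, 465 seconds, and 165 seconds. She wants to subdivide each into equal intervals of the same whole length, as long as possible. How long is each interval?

The interval must divide each timer length; the longest such is the gcd.
435 = 3 × 5 × 29
465 = 3 × 5 × 31
165 = 3 × 5 × 11
gcd(435, 465, 165) = 3 × 5 = 15.

15 seconds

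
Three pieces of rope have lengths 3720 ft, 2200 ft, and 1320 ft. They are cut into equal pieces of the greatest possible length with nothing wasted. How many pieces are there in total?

Piece length = gcd(3720, 2200, 1320).
3720 = 2^3 × 3 × 5 × 31
2200 = 2^3 × 5^2 × 11
1320 = 2^3 × 3 × 5 × 11
gcd(3720, 2200, 1320) = 2^3 × 5 = 40.
Total pieces = 3720/40 + 2200/40 + 1320/40 = 93 + 55 + 33 = 181.

181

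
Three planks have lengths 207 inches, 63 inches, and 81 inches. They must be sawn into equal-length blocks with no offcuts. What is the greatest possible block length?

The block length must divide every plank, so the greatest is gcd(207, 63, 81).
207 = 3^2 × 23
63 = 3^2 × 7
81 = 3^4
gcd(207, 63, 81) = 3^2 = 9.

9 inches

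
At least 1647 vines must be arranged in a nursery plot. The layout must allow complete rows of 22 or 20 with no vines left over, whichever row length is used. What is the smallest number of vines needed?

1760

The number of vines must be a common multiple of 22 and 20, so a multiple of their LCM.
22 = 2 × 11
20 = 2^2 × 5
LCM(22, 20) = 2^2 × 5 × 11 = 220.
Smallest multiple of 220 that is ≥ 1647: ⌈1647/220⌉ × 220 = 8 × 220 = 1760.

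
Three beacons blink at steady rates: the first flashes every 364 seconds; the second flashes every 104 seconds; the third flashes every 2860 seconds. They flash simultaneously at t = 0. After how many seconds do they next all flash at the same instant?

40040 seconds

The first simultaneous occurrence is after LCM of the individual periods.
364 = 2^2 × 7 × 13
104 = 2^3 × 13
2860 = 2^2 × 5 × 11 × 13
LCM(364, 104, 2860) = 2^3 × 5 × 7 × 11 × 13 = 40040.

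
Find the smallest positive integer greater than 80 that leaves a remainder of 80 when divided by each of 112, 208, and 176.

16096

N − 80 must be a common multiple of 112, 208, and 176.
112 = 2^4 × 7
208 = 2^4 × 13
176 = 2^4 × 11
LCM(112, 208, 176) = 2^4 × 7 × 11 × 13 = 16016.
Smallest N > 80 is LCM + 80 = 16016 + 80 = 16096.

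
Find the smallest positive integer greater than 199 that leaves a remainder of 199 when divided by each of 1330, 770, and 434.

453729

N − 199 must be a common multiple of 1330, 770, and 434.
1330 = 2 × 5 × 7 × 19
770 = 2 × 5 × 7 × 11
434 = 2 × 7 × 31
LCM(1330, 770, 434) = 2 × 5 × 7 × 11 × 19 × 31 = 453530.
Smallest N > 199 is LCM + 199 = 453530 + 199 = 453729.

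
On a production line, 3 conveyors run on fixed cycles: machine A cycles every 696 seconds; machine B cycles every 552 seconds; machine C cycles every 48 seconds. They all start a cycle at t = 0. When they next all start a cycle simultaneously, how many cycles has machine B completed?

58 cycles

They are all back at their starting positions together after one LCM of the periods.
696 = 2^3 × 3 × 29
552 = 2^3 × 3 × 23
48 = 2^4 × 3
LCM(696, 552, 48) = 2^4 × 3 × 23 × 29 = 32016.
Cycles for period 552: 32016 / 552 = 58.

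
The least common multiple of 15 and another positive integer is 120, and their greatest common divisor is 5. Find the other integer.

40

gcd × lcm = product of the two integers, so the other integer is (5 × 120) / 15 = 40.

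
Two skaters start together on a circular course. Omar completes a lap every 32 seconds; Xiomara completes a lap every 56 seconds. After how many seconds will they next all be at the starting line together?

We need the least common multiple of the intervals.
32 = 2^5
56 = 2^3 × 7
LCM(32, 56) = 2^5 × 7 = 224.

224 seconds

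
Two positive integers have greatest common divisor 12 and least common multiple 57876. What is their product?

694512

For any two positive integers, gcd × lcm = product = 12 × 57876 = 694512.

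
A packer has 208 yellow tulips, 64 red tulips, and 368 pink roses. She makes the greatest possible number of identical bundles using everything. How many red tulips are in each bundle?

Number of bundles = gcd(208, 64, 368).
208 = 2^4 × 13
64 = 2^6
368 = 2^4 × 23
gcd(208, 64, 368) = 2^4 = 16.
red tulips per bundle = 64 / 16 = 4.

4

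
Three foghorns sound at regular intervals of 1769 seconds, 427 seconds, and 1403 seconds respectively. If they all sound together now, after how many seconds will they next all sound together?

284809 seconds

They coincide at every common multiple of the periods; the first is the LCM.
1769 = 29 × 61
427 = 7 × 61
1403 = 23 × 61
LCM(1769, 427, 1403) = 7 × 23 × 29 × 61 = 284809.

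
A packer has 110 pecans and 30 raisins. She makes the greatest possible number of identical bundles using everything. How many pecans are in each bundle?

Number of bundles = gcd(110, 30).
110 = 2 × 5 × 11
30 = 2 × 3 × 5
gcd(110, 30) = 2 × 5 = 10.
pecans per bundle = 110 / 10 = 11.

11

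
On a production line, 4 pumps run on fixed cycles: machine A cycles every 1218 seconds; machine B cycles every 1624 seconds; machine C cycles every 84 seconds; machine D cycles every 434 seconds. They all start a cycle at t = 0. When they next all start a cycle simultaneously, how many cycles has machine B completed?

93 cycles

All finish a whole number of cycles simultaneously at t = LCM of the periods.
1218 = 2 × 3 × 7 × 29
1624 = 2^3 × 7 × 29
84 = 2^2 × 3 × 7
434 = 2 × 7 × 31
LCM(1218, 1624, 84, 434) = 2^3 × 3 × 7 × 29 × 31 = 151032.
Cycles for period 1624: 151032 / 1624 = 93.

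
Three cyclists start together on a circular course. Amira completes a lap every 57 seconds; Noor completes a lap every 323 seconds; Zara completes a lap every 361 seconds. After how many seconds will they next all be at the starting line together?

They coincide at every common multiple of the periods; the first is the LCM.
57 = 3 × 19
323 = 17 × 19
361 = 19^2
LCM(57, 323, 361) = 3 × 17 × 19^2 = 18411.

18411 seconds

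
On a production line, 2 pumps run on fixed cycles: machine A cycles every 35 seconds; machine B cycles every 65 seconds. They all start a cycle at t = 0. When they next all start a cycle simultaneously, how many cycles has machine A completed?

They are all back at their starting positions together after one LCM of the periods.
35 = 5 × 7
65 = 5 × 13
LCM(35, 65) = 5 × 7 × 13 = 455.
Cycles for period 35: 455 / 35 = 13.

13 cycles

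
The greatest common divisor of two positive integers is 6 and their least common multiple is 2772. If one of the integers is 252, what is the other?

For two integers, gcd × lcm = product, so the other is (6 × 2772) / 252 = 16632 / 252 = 66.

66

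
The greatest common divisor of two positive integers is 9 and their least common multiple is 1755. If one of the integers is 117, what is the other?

135

For two integers, gcd × lcm = product, so the other is (9 × 1755) / 117 = 15795 / 117 = 135.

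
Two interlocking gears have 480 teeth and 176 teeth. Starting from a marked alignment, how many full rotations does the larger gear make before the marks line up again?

11 rotations

They are all back at their starting positions together after one LCM of the periods.
480 = 2^5 × 3 × 5
176 = 2^4 × 11
LCM(480, 176) = 2^5 × 3 × 5 × 11 = 5280.
Rotations for period 480: 5280 / 480 = 11.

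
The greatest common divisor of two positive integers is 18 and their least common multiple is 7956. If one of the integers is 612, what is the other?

For two integers, gcd × lcm = product, so the other is (18 × 7956) / 612 = 143208 / 612 = 234.

234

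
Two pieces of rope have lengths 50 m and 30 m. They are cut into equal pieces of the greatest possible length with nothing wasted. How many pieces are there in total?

8

Piece length = gcd(50, 30).
50 = 2 × 5^2
30 = 2 × 3 × 5
gcd(50, 30) = 2 × 5 = 10.
Total pieces = 50/10 + 30/10 = 5 + 3 = 8.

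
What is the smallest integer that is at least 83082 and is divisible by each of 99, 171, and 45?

84645

The integer must be a common multiple of 99, 171, and 45, so a multiple of their LCM.
99 = 3^2 × 11
171 = 3^2 × 19
45 = 3^2 × 5
LCM(99, 171, 45) = 3^2 × 5 × 11 × 19 = 9405.
Smallest multiple of 9405 that is ≥ 83082: ⌈83082/9405⌉ × 9405 = 9 × 9405 = 84645.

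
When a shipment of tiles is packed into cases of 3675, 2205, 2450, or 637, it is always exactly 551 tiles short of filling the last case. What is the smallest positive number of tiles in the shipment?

286099

Being 551 short of a full case of size k means N ≡ −551 (mod k), i.e. N + 551 is a multiple of each size.
3675 = 3 × 5^2 × 7^2
2205 = 3^2 × 5 × 7^2
2450 = 2 × 5^2 × 7^2
637 = 7^2 × 13
LCM(3675, 2205, 2450, 637) = 2 × 3^2 × 5^2 × 7^2 × 13 = 286650.
Smallest positive N is 286650 − 551 = 286099.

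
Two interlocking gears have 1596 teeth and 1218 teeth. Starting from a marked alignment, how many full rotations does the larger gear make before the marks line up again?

29 rotations

They are all back at their starting positions together after one LCM of the periods.
1596 = 2^2 × 3 × 7 × 19
1218 = 2 × 3 × 7 × 29
LCM(1596, 1218) = 2^2 × 3 × 7 × 19 × 29 = 46284.
Rotations for period 1596: 46284 / 1596 = 29.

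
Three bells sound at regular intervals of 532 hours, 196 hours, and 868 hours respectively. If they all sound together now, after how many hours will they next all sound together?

115444 hours

We need the least common multiple of the intervals.
532 = 2^2 × 7 × 19
196 = 2^2 × 7^2
868 = 2^2 × 7 × 31
LCM(532, 196, 868) = 2^2 × 7^2 × 19 × 31 = 115444.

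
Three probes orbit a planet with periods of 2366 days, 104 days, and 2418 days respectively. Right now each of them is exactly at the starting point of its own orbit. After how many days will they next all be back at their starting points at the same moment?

We need the least common multiple of the intervals.
2366 = 2 × 7 × 13^2
104 = 2^3 × 13
2418 = 2 × 3 × 13 × 31
LCM(2366, 104, 2418) = 2^3 × 3 × 7 × 13^2 × 31 = 880152.

880152 days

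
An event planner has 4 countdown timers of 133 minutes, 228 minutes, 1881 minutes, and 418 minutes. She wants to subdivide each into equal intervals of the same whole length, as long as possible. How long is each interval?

The interval must divide each timer length; the longest such is the gcd.
133 = 7 × 19
228 = 2^2 × 3 × 19
1881 = 3^2 × 11 × 19
418 = 2 × 11 × 19
gcd(133, 228, 1881, 418) = 19.

19 minutes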